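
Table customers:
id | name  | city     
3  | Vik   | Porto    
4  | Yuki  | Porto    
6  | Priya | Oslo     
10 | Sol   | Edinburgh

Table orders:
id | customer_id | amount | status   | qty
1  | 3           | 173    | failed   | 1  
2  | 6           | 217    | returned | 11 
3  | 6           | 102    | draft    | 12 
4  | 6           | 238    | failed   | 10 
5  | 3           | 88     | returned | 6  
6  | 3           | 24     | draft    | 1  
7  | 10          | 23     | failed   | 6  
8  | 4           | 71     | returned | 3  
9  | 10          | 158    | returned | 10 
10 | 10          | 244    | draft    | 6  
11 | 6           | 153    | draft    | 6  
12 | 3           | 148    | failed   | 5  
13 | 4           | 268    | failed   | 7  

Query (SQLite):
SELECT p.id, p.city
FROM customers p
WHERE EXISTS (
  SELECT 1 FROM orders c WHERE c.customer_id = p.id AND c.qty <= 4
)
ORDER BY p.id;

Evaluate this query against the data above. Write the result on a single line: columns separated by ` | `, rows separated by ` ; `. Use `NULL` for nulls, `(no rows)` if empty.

For each customers row, check whether any orders with matching customer_id has qty <= 4.
Keep rows where that is true.

3 | Porto ; 4 | Porto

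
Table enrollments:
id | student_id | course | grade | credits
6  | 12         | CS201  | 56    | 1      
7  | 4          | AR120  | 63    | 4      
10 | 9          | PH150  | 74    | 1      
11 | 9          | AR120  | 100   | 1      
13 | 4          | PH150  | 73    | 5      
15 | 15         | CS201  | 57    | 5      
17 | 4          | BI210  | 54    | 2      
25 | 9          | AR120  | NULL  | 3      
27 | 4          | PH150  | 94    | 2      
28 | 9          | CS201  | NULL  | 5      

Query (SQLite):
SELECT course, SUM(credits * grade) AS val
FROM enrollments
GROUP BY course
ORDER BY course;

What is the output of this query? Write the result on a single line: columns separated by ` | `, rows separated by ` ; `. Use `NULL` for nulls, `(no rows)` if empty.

AR120 | 352 ; BI210 | 108 ; CS201 | 341 ; PH150 | 627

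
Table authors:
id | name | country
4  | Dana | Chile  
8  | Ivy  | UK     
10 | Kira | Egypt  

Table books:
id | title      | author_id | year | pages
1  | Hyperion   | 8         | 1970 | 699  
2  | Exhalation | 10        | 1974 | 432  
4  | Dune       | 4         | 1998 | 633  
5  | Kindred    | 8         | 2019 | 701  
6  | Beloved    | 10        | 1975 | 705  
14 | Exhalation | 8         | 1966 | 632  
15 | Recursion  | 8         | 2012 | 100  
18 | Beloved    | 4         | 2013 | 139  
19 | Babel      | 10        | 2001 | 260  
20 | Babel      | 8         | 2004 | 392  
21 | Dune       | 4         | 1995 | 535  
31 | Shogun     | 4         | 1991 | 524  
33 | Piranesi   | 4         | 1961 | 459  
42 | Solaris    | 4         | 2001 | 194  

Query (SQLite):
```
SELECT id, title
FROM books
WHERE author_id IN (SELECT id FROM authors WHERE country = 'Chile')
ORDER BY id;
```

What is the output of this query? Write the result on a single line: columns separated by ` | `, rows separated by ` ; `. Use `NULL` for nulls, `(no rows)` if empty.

Inner query: authors.id where country = 'Chile'.
Outer: keep books rows whose author_id is in that set.
Inner query → {4}

4 | Dune ; 18 | Beloved ; 21 | Dune ; 31 | Shogun ; 33 | Piranesi ; 42 | Solaris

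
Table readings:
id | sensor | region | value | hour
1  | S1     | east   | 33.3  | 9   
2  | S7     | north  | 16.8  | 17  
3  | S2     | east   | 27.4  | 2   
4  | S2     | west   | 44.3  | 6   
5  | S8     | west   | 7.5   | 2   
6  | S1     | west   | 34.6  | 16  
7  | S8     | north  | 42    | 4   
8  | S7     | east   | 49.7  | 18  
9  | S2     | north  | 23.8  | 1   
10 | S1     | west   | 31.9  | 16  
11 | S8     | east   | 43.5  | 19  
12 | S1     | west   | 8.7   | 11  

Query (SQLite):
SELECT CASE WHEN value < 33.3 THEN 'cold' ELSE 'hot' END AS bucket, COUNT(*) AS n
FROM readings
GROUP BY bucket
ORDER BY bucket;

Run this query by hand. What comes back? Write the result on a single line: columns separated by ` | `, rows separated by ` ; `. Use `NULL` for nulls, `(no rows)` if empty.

Bucket rows by value < 33.3 → 'cold' else 'hot'; count each bucket.

cold | 6 ; hot | 6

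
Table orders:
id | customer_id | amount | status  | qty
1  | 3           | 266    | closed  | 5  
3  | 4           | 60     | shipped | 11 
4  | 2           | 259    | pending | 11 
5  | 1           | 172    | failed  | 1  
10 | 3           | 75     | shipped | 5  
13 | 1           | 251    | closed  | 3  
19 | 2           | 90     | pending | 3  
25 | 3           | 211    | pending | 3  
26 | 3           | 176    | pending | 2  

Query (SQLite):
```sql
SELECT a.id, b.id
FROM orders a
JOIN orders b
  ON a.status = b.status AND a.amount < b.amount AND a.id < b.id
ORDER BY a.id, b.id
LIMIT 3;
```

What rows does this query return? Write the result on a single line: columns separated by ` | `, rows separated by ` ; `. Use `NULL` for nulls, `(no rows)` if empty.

3 | 10 ; 19 | 25 ; 19 | 26

Pairs (a,b) with same status, a.amount < b.amount, a.id < b.id.
status groups: closed:{1,13} failed:{5} pending:{4,19,25,26} shipped:{3,10}
Ordered by (a.id, b.id); first 3.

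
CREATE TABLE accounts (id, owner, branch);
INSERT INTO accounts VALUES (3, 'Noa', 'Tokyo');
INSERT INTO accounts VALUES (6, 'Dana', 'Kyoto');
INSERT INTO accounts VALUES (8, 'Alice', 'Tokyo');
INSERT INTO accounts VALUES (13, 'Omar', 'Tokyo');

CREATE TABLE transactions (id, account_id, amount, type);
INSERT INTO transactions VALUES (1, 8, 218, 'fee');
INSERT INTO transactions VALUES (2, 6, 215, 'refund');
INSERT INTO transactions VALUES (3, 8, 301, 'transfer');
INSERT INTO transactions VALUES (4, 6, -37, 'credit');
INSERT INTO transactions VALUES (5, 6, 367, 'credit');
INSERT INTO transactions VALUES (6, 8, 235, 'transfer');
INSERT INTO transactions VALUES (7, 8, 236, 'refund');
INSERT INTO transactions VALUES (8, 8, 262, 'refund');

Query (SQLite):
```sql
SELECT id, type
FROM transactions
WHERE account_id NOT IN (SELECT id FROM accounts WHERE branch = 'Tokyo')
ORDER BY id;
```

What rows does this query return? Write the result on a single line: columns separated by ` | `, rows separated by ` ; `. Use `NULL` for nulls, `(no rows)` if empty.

Inner query: accounts.id where branch = 'Tokyo'.
Outer: keep transactions rows whose account_id is not in that set.
Inner query → {3, 8, 13}

2 | refund ; 4 | credit ; 5 | credit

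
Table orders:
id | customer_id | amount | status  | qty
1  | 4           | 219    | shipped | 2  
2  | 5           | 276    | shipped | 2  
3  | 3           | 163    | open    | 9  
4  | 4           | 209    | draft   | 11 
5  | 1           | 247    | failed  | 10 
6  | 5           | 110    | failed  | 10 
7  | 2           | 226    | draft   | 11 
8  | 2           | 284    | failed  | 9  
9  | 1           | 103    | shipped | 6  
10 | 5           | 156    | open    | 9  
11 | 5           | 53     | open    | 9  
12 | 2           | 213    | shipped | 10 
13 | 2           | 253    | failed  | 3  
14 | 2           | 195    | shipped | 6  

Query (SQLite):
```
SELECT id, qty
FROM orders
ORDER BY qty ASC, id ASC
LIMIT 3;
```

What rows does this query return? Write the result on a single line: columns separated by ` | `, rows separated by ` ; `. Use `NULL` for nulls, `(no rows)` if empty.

1 | 2 ; 2 | 2 ; 13 | 3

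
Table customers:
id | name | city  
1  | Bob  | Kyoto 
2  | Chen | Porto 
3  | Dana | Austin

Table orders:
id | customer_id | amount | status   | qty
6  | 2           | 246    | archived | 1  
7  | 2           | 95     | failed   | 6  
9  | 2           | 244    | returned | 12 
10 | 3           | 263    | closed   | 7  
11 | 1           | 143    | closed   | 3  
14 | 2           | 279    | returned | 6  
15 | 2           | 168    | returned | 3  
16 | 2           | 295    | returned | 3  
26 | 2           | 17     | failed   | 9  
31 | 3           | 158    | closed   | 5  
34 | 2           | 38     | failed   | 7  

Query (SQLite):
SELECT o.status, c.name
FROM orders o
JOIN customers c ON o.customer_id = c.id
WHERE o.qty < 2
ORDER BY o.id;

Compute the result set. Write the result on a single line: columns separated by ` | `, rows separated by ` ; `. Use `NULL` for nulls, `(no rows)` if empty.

archived | Chen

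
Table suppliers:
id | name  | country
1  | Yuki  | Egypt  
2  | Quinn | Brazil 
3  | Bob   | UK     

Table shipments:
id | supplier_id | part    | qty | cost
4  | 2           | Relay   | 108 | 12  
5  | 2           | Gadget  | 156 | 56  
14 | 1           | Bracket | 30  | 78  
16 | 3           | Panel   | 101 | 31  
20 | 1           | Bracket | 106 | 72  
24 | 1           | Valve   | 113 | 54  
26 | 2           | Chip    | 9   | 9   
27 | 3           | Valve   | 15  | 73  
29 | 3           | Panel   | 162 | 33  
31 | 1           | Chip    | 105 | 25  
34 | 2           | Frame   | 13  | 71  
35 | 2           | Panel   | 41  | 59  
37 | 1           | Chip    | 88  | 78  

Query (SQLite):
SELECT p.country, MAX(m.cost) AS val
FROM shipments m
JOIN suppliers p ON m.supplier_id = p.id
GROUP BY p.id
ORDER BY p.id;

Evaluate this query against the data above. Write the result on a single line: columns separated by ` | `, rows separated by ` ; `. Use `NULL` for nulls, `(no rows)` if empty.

Egypt | 78 ; Brazil | 71 ; UK | 73

Join each shipments row to its suppliers via supplier_id.
Group joined rows by suppliers.id; compute MAX(m.cost) per group.
  1: ids {14, 20, 24, 31, 37} → MAX(m.cost)=78
  2: ids {4, 5, 26, 34, 35} → MAX(m.cost)=71
  3: ids {16, 27, 29} → MAX(m.cost)=73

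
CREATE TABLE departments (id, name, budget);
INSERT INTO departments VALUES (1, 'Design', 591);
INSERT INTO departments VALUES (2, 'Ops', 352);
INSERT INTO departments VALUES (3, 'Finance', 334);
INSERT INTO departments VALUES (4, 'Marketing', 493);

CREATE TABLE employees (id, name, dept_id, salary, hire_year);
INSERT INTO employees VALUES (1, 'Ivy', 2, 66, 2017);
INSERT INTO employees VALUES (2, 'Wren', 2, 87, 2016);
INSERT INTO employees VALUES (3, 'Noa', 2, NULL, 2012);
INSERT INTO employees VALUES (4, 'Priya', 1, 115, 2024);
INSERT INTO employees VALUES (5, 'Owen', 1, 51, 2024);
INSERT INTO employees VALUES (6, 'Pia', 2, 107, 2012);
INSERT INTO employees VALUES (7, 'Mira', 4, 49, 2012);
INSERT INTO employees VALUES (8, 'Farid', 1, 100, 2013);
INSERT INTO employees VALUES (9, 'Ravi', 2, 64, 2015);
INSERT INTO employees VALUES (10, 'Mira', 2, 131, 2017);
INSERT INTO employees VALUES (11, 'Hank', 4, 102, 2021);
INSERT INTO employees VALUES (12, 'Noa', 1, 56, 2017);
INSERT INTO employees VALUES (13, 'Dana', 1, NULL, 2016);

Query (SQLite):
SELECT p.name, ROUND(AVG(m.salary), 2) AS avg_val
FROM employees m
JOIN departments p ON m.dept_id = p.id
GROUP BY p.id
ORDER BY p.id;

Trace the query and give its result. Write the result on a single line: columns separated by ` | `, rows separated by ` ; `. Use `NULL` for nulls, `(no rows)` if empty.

Join each employees row to its departments via dept_id.
Group joined rows by departments.id; compute ROUND(AVG(m.salary), 2) per group.
  1: ids {4, 5, 8, 12, 13} → ROUND(AVG(m.salary), 2)=80.5
  2: ids {1, 2, 3, 6, 9, 10} → ROUND(AVG(m.salary), 2)=91
  4: ids {7, 11} → ROUND(AVG(m.salary), 2)=75.5

Design | 80.5 ; Ops | 91 ; Marketing | 75.5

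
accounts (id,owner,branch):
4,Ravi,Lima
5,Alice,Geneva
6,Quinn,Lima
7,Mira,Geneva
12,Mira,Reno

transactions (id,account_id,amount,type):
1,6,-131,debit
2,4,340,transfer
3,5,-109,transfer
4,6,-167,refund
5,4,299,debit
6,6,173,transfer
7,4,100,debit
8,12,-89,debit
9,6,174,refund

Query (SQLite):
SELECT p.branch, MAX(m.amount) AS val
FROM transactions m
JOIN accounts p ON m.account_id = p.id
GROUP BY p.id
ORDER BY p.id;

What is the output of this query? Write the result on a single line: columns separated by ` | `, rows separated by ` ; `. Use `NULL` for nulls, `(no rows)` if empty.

Lima | 340 ; Geneva | -109 ; Lima | 174 ; Reno | -89

Join each transactions row to its accounts via account_id.
Group joined rows by accounts.id; compute MAX(m.amount) per group.
  4: ids {2, 5, 7} → MAX(m.amount)=340
  5: ids {3} → MAX(m.amount)=-109
  6: ids {1, 4, 6, 9} → MAX(m.amount)=174
  12: ids {8} → MAX(m.amount)=-89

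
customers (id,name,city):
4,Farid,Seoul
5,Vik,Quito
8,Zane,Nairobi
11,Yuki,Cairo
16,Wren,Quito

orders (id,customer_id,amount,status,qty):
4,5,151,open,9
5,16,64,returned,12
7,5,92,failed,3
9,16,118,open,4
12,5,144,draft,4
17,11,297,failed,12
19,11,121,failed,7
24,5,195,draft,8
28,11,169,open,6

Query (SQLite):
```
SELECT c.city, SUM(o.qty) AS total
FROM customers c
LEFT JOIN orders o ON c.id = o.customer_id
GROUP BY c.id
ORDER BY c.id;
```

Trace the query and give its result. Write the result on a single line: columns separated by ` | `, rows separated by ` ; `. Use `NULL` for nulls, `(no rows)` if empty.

Seoul | NULL ; Quito | 24 ; Nairobi | NULL ; Cairo | 25 ; Quito | 16

LEFT JOIN keeps every customers row; unmatched ones get NULL for orders columns.
Group by customers.id and compute SUM(o.qty). SUM over an all-NULL group is NULL.
  4: ids {—} → SUM(o.qty)=NULL
  5: ids {4, 7, 12, 24} → SUM(o.qty)=24
  8: ids {—} → SUM(o.qty)=NULL
  11: ids {17, 19, 28} → SUM(o.qty)=25
  16: ids {5, 9} → SUM(o.qty)=16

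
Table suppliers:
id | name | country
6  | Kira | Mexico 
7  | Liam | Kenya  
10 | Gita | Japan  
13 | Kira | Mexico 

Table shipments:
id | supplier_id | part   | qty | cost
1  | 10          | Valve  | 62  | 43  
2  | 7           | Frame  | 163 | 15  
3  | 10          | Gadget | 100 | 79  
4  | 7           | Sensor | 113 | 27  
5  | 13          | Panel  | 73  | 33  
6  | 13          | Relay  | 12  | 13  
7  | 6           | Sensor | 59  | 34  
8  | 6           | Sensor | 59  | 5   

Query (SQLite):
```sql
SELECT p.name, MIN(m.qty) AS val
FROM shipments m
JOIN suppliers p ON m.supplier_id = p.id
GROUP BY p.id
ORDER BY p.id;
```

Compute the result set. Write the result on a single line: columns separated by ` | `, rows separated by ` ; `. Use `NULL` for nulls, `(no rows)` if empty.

Join each shipments row to its suppliers via supplier_id.
Group joined rows by suppliers.id; compute MIN(m.qty) per group.
  6: ids {7, 8} → MIN(m.qty)=59
  7: ids {2, 4} → MIN(m.qty)=113
  10: ids {1, 3} → MIN(m.qty)=62
  13: ids {5, 6} → MIN(m.qty)=12

Kira | 59 ; Liam | 113 ; Gita | 62 ; Kira | 12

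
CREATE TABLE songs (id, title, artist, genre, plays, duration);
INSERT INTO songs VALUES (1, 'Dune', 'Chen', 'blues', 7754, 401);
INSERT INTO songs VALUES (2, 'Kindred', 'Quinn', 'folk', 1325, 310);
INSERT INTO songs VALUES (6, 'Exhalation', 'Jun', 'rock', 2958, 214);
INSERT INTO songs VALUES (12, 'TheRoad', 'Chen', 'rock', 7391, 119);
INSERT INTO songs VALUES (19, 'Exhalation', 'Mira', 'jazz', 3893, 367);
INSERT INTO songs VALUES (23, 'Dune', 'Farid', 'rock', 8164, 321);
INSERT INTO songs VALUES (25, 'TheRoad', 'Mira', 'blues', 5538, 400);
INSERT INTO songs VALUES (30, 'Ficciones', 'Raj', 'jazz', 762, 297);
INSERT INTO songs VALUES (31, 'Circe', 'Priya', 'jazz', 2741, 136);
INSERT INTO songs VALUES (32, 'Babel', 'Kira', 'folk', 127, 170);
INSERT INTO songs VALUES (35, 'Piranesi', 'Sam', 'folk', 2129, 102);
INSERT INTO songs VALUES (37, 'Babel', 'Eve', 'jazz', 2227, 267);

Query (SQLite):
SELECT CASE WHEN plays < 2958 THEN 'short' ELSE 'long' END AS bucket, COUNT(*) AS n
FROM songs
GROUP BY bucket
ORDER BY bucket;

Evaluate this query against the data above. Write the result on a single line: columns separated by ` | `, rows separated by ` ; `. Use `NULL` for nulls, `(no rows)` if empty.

Bucket rows by plays < 2958 → 'short' else 'long'; count each bucket.

long | 6 ; short | 6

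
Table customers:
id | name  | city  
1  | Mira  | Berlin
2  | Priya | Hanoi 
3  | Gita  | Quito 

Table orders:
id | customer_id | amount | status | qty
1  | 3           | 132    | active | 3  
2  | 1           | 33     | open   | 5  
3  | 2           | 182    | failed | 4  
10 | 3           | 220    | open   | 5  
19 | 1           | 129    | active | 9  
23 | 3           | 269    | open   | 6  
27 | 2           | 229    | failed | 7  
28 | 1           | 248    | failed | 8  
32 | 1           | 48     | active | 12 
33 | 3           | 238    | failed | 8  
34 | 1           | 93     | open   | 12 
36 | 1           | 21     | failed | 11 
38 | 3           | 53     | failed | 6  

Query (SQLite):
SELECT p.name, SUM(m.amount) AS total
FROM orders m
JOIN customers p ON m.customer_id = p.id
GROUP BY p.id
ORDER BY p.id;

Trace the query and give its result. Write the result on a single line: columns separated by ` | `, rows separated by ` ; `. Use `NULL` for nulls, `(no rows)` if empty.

Mira | 572 ; Priya | 411 ; Gita | 912

Join each orders row to its customers via customer_id.
Group joined rows by customers.id; compute SUM(m.amount) per group.
  1: ids {2, 19, 28, 32, 34, 36} → SUM(m.amount)=572
  2: ids {3, 27} → SUM(m.amount)=411
  3: ids {1, 10, 23, 33, 38} → SUM(m.amount)=912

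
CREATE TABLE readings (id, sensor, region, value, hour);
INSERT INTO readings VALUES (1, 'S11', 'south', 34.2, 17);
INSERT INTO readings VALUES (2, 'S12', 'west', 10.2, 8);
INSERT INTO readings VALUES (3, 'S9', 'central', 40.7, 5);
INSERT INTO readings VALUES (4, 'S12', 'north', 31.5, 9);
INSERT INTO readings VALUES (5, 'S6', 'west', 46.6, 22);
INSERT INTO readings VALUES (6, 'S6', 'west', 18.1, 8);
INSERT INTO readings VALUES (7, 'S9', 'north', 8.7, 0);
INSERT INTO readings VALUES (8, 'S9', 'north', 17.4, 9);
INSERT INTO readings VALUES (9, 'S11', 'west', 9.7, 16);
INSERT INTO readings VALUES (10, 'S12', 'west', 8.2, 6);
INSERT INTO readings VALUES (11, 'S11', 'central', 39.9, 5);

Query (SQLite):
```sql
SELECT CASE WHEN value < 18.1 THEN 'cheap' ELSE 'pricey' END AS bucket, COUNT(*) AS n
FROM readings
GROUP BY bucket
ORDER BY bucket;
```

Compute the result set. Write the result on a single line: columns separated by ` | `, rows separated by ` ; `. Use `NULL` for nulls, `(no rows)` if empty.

cheap | 5 ; pricey | 6

Bucket rows by value < 18.1 → 'cheap' else 'pricey'; count each bucket.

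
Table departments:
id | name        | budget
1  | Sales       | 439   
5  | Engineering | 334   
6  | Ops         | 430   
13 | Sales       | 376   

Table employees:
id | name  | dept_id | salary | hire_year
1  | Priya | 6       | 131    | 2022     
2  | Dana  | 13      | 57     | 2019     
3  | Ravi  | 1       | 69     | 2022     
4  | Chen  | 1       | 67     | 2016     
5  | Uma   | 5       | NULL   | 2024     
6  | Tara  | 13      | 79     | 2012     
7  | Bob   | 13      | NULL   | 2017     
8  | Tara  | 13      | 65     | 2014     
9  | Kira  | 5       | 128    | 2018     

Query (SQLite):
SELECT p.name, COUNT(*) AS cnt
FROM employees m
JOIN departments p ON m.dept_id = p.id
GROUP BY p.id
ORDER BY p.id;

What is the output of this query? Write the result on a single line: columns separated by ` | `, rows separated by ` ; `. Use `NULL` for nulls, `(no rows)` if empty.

Join each employees row to its departments via dept_id.
Group joined rows by departments.id; compute COUNT(*) per group.
  1: ids {3, 4} → COUNT(*)=2
  5: ids {5, 9} → COUNT(*)=2
  6: ids {1} → COUNT(*)=1
  13: ids {2, 6, 7, 8} → COUNT(*)=4

Sales | 2 ; Engineering | 2 ; Ops | 1 ; Sales | 4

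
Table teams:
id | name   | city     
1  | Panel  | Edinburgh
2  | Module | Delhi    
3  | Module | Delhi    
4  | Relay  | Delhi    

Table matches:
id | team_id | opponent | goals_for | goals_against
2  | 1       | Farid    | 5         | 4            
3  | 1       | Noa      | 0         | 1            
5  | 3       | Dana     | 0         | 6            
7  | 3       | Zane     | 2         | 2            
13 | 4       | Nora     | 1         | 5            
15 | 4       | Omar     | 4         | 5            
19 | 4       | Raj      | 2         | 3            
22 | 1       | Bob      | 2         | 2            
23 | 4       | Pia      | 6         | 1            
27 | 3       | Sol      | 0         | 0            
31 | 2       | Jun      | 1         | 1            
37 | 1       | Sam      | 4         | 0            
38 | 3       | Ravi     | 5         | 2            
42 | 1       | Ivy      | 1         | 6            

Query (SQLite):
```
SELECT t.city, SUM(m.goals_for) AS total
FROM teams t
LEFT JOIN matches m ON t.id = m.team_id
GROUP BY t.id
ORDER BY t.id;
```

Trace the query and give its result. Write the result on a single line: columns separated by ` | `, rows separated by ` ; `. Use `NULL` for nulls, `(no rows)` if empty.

LEFT JOIN keeps every teams row; unmatched ones get NULL for matches columns.
Group by teams.id and compute SUM(m.goals_for). SUM over an all-NULL group is NULL.
  1: ids {2, 3, 22, 37, 42} → SUM(m.goals_for)=12
  2: ids {31} → SUM(m.goals_for)=1
  3: ids {5, 7, 27, 38} → SUM(m.goals_for)=7
  4: ids {13, 15, 19, 23} → SUM(m.goals_for)=13

Edinburgh | 12 ; Delhi | 1 ; Delhi | 7 ; Delhi | 13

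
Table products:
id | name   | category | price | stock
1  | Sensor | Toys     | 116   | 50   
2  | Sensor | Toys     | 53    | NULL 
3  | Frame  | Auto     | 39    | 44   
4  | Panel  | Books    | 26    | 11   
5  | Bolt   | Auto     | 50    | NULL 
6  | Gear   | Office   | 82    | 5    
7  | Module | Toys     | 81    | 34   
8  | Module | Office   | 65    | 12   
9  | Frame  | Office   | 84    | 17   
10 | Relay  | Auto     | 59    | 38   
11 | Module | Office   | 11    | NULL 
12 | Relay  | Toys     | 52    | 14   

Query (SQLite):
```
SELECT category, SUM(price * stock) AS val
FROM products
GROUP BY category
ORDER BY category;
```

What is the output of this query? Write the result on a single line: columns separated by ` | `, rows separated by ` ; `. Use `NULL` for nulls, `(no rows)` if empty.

Auto | 3958 ; Books | 286 ; Office | 2618 ; Toys | 9282

For each row compute price * stock.
Group by category; take SUM of the expression per group.
  Auto: ids {3, 5, 10} → SUM(price * stock)=3958
  Books: ids {4} → SUM(price * stock)=286
  Office: ids {6, 8, 9, 11} → SUM(price * stock)=2618
  Toys: ids {1, 2, 7, 12} → SUM(price * stock)=9282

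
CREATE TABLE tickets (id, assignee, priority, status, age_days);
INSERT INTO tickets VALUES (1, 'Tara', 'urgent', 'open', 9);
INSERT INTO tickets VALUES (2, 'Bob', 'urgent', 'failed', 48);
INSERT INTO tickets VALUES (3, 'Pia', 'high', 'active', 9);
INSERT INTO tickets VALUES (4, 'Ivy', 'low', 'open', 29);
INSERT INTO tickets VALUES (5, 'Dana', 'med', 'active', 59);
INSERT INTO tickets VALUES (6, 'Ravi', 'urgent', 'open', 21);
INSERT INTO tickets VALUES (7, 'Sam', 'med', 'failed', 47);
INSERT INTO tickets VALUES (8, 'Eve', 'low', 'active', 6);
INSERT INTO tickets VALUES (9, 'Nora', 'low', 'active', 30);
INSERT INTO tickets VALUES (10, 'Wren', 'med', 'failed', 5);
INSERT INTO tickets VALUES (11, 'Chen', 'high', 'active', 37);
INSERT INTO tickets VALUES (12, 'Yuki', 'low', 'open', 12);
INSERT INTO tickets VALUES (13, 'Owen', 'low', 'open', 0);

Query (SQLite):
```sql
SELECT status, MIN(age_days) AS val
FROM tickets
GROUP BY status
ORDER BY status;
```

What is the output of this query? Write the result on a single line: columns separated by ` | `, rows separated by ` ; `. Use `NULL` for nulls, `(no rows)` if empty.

Partition tickets by status; compute MIN(age_days) within each group.
  active: ids {3, 5, 8, 9, 11} → MIN(age_days)=6
  failed: ids {2, 7, 10} → MIN(age_days)=5
  open: ids {1, 4, 6, 12, 13} → MIN(age_days)=0

active | 6 ; failed | 5 ; open | 0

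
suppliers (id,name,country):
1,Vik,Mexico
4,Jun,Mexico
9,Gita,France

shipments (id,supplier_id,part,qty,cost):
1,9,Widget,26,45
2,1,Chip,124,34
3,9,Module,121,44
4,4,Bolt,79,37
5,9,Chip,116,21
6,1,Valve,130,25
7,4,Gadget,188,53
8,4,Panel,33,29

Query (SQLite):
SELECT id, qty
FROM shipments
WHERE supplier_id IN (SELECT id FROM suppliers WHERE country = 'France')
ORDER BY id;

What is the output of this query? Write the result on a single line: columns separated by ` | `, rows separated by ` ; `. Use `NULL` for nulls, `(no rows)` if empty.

1 | 26 ; 3 | 121 ; 5 | 116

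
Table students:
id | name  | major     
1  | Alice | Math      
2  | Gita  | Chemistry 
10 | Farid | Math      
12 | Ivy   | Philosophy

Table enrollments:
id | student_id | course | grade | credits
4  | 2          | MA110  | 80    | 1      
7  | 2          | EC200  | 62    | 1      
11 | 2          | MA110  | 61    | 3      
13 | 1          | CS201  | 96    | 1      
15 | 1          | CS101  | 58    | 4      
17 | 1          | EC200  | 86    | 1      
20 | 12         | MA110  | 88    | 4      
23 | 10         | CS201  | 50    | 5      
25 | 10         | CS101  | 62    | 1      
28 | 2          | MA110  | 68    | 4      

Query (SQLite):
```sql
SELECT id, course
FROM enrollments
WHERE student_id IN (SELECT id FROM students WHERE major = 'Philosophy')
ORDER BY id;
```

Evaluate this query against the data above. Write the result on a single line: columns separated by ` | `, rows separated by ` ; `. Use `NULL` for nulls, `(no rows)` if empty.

Inner query: students.id where major = 'Philosophy'.
Outer: keep enrollments rows whose student_id is in that set.
Inner query → {12}

20 | MA110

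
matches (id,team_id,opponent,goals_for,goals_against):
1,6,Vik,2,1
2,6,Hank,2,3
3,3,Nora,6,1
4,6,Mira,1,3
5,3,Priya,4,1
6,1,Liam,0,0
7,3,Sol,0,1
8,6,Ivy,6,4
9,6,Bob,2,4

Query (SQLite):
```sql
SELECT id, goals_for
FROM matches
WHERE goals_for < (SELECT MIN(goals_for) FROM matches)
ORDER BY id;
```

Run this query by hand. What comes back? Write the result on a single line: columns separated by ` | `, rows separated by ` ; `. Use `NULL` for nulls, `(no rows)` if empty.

(no rows)

Scalar subquery: MIN(goals_for) over all matches rows = 0.
Keep rows where goals_for < that value.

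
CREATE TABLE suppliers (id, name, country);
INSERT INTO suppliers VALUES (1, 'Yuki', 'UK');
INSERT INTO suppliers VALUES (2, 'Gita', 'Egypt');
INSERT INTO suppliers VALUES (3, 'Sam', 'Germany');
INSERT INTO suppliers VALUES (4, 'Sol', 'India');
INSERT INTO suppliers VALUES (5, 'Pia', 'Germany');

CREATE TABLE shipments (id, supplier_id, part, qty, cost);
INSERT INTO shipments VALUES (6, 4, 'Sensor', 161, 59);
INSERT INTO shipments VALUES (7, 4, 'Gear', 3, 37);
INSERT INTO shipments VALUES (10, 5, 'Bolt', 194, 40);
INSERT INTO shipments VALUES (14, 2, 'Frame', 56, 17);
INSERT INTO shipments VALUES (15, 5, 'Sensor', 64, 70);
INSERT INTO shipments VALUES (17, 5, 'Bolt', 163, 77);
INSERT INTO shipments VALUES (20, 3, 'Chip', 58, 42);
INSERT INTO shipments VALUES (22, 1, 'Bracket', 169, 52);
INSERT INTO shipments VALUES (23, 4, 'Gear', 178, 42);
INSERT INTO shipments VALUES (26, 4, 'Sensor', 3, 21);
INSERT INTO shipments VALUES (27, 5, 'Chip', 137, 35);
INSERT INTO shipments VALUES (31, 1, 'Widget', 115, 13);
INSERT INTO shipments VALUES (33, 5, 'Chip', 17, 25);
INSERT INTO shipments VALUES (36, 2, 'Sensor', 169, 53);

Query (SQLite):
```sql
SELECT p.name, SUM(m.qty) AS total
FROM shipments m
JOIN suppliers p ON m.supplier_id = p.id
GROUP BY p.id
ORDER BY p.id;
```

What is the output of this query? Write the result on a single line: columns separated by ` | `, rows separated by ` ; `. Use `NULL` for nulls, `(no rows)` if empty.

Join each shipments row to its suppliers via supplier_id.
Group joined rows by suppliers.id; compute SUM(m.qty) per group.
  1: ids {22, 31} → SUM(m.qty)=284
  2: ids {14, 36} → SUM(m.qty)=225
  3: ids {20} → SUM(m.qty)=58
  4: ids {6, 7, 23, 26} → SUM(m.qty)=345
  5: ids {10, 15, 17, 27, 33} → SUM(m.qty)=575

Yuki | 284 ; Gita | 225 ; Sam | 58 ; Sol | 345 ; Pia | 575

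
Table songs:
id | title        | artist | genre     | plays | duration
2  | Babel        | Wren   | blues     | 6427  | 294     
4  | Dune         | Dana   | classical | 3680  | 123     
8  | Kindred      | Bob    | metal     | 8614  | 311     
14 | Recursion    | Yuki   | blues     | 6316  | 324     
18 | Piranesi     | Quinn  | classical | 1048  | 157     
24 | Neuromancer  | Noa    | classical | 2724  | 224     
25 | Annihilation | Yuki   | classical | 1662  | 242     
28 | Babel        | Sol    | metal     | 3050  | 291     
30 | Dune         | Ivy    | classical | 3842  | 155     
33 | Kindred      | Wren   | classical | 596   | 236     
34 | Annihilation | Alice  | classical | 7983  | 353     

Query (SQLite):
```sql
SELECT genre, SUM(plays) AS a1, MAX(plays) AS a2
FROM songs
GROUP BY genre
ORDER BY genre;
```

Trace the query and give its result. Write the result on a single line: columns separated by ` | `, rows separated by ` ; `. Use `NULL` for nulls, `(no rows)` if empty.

blues | 12743 | 6427 ; classical | 21535 | 7983 ; metal | 11664 | 8614

Group songs by genre.
Per group compute: SUM(plays), MAX(plays).
  blues: ids {2, 14} → SUM(plays)=12743, MAX(plays)=6427
  classical: ids {4, 18, 24, 25, 30, 33, 34} → SUM(plays)=21535, MAX(plays)=7983
  metal: ids {8, 28} → SUM(plays)=11664, MAX(plays)=8614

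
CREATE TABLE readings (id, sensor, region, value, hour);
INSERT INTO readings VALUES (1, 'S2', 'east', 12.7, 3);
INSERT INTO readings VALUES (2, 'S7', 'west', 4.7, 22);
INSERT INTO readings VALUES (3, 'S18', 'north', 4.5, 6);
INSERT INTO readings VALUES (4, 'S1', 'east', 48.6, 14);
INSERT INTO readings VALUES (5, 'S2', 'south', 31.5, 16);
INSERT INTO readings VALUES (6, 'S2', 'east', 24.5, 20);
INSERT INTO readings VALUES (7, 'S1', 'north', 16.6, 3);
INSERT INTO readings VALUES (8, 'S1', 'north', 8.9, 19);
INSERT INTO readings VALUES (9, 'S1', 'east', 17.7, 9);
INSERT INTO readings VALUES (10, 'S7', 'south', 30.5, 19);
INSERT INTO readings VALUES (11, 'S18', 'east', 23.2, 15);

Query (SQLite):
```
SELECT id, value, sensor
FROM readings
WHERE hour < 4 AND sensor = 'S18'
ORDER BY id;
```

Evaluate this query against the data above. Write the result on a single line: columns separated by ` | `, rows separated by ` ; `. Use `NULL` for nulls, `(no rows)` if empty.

(no rows)

hour < 4: ids {1, 7}
sensor = 'S18': ids {3, 11}
Combine with AND.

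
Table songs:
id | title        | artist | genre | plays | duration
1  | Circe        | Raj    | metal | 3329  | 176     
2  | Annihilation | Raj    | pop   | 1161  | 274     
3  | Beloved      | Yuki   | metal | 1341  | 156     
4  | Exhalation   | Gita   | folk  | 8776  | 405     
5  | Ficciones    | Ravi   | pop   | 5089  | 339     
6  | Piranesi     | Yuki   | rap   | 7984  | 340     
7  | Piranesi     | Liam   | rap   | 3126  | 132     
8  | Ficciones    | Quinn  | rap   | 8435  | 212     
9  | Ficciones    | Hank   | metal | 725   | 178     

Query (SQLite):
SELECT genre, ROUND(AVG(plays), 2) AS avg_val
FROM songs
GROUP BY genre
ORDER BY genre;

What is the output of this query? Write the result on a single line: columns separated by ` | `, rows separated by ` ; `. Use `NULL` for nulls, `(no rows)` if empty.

folk | 8776 ; metal | 1798.33 ; pop | 3125 ; rap | 6515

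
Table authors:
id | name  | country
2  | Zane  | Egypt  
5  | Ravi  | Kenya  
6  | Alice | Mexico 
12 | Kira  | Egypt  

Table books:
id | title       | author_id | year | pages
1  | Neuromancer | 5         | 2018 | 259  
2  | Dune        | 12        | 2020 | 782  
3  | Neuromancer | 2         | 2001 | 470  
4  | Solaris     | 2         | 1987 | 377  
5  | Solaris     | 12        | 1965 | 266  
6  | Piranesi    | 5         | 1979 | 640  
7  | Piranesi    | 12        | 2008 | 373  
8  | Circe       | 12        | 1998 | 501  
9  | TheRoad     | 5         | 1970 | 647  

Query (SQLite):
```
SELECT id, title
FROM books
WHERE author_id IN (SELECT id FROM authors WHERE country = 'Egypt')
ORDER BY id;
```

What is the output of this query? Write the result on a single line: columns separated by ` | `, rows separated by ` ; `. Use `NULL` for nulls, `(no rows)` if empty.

2 | Dune ; 3 | Neuromancer ; 4 | Solaris ; 5 | Solaris ; 7 | Piranesi ; 8 | Circe

Inner query: authors.id where country = 'Egypt'.
Outer: keep books rows whose author_id is in that set.
Inner query → {2, 12}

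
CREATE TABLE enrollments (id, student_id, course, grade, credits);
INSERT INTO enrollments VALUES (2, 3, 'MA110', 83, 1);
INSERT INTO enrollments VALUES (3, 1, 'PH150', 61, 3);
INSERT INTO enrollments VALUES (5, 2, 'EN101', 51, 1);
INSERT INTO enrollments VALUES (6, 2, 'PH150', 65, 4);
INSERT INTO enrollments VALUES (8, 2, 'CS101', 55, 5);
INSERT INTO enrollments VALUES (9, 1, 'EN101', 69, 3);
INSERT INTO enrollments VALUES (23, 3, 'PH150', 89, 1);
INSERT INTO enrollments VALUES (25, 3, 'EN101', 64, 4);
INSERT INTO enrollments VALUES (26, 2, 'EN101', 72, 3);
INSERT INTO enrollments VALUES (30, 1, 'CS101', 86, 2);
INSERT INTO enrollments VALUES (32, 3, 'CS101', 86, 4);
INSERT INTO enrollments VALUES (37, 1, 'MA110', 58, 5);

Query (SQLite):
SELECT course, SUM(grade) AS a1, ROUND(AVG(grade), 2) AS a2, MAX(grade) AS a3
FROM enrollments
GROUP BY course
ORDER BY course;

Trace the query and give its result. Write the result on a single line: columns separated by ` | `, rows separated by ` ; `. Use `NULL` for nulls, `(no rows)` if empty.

CS101 | 227 | 75.67 | 86 ; EN101 | 256 | 64 | 72 ; MA110 | 141 | 70.5 | 83 ; PH150 | 215 | 71.67 | 89

Group enrollments by course.
Per group compute: SUM(grade), ROUND(AVG(grade), 2), MAX(grade).
  CS101: ids {8, 30, 32} → SUM(grade)=227, ROUND(AVG(grade), 2)=75.67, MAX(grade)=86
  EN101: ids {5, 9, 25, 26} → SUM(grade)=256, ROUND(AVG(grade), 2)=64, MAX(grade)=72
  MA110: ids {2, 37} → SUM(grade)=141, ROUND(AVG(grade), 2)=70.5, MAX(grade)=83
  PH150: ids {3, 6, 23} → SUM(grade)=215, ROUND(AVG(grade), 2)=71.67, MAX(grade)=89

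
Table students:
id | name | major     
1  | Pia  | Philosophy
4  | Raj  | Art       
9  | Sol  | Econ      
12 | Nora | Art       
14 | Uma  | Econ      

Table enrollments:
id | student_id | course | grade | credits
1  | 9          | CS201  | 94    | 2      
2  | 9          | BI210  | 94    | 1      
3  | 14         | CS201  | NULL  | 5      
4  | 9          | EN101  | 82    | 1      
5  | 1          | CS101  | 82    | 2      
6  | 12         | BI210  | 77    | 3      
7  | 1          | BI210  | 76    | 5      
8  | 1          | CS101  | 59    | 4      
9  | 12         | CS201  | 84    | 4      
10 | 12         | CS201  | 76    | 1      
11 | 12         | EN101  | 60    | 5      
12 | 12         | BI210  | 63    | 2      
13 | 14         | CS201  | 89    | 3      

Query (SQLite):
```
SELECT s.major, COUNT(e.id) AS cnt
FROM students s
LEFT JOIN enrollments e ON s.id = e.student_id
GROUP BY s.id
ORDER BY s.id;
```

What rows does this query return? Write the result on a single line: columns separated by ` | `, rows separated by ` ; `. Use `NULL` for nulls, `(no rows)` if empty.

LEFT JOIN keeps every students row; unmatched ones get NULL for enrollments columns.
Group by students.id and compute COUNT(e.id). COUNT(col) of an all-NULL group is 0.
  1: ids {5, 7, 8} → COUNT(e.id)=3
  4: ids {—} → COUNT(e.id)=0
  9: ids {1, 2, 4} → COUNT(e.id)=3
  12: ids {6, 9, 10, 11, 12} → COUNT(e.id)=5
  14: ids {3, 13} → COUNT(e.id)=2

Philosophy | 3 ; Art | 0 ; Econ | 3 ; Art | 5 ; Econ | 2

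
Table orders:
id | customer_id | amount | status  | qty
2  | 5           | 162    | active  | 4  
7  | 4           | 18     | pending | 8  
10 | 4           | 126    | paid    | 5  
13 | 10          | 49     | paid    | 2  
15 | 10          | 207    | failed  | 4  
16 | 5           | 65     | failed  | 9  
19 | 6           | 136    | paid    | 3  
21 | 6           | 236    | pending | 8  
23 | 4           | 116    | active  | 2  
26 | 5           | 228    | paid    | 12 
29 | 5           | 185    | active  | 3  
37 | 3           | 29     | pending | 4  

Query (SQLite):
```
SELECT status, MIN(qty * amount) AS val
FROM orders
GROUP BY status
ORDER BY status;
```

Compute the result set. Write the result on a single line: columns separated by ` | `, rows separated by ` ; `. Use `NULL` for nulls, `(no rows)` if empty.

active | 232 ; failed | 585 ; paid | 98 ; pending | 116

For each row compute qty * amount.
Group by status; take MIN of the expression per group.
  active: ids {2, 23, 29} → MIN(qty * amount)=232
  failed: ids {15, 16} → MIN(qty * amount)=585
  paid: ids {10, 13, 19, 26} → MIN(qty * amount)=98
  pending: ids {7, 21, 37} → MIN(qty * amount)=116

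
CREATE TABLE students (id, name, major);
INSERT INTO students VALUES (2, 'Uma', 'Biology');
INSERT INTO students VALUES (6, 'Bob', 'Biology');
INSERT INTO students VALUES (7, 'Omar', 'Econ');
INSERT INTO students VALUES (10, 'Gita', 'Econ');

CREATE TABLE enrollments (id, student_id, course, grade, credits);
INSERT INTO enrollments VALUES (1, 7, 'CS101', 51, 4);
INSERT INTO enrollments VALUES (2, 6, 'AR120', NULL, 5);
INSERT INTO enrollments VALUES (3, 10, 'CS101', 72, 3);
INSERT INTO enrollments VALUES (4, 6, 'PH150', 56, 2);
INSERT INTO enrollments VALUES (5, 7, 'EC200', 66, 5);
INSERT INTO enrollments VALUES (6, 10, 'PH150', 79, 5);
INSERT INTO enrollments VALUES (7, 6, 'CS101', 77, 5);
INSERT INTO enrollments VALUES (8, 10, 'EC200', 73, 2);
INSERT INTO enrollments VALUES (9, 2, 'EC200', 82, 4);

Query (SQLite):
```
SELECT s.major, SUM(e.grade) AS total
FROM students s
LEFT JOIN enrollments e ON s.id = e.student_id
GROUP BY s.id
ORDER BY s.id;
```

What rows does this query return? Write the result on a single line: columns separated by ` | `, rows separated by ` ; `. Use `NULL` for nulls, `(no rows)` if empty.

Biology | 82 ; Biology | 133 ; Econ | 117 ; Econ | 224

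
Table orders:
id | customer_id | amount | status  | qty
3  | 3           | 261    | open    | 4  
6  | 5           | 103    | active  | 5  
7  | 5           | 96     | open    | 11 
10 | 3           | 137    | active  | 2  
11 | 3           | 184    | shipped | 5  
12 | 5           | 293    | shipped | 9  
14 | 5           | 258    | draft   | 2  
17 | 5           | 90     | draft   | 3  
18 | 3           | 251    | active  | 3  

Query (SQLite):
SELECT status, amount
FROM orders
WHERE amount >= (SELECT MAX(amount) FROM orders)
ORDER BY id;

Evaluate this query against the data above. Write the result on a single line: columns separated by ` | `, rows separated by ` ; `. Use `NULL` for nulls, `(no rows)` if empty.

shipped | 293

Scalar subquery: MAX(amount) over all orders rows = 293.
Keep rows where amount >= that value.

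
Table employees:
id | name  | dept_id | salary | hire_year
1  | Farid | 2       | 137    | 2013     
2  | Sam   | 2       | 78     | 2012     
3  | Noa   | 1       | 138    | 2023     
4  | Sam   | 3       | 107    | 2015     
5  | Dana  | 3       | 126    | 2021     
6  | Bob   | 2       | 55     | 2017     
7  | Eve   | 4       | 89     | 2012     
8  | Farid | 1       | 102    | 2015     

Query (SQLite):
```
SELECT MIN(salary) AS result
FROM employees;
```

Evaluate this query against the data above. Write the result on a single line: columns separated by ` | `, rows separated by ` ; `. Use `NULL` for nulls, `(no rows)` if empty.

55

All salary values: [137, 78, 138, 107, 126, 55, 89, 102].
MIN of non-NULL values = 55.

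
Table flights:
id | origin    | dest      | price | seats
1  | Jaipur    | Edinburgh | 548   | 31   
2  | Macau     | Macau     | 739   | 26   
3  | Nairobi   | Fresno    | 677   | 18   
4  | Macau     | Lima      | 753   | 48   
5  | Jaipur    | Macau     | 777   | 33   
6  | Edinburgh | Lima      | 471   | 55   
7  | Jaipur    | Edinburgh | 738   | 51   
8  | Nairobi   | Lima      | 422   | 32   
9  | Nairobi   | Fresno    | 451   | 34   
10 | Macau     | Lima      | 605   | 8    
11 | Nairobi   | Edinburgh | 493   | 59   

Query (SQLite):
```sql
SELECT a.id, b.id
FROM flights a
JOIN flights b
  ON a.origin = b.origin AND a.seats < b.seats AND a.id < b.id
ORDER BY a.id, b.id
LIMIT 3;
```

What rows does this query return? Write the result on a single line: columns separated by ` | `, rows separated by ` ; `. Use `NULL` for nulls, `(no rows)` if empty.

Pairs (a,b) with same origin, a.seats < b.seats, a.id < b.id.
origin groups: Edinburgh:{6} Jaipur:{1,5,7} Macau:{2,4,10} Nairobi:{3,8,9,11}
Ordered by (a.id, b.id); first 3.

1 | 5 ; 1 | 7 ; 2 | 4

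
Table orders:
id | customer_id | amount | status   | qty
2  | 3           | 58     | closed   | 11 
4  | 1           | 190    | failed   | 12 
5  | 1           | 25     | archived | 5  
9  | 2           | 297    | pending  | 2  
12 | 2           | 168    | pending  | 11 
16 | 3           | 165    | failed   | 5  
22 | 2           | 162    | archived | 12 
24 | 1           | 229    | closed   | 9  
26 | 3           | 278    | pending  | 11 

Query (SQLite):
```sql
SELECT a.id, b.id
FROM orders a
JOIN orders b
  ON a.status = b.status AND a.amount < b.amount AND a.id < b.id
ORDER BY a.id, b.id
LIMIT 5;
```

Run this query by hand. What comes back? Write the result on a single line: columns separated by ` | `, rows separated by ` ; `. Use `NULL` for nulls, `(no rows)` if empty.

2 | 24 ; 5 | 22 ; 12 | 26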